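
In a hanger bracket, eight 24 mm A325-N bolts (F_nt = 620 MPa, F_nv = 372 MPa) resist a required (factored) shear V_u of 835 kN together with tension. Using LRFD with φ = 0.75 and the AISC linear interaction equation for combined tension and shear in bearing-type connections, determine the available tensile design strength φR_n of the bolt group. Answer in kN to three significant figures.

796 kN

A_b = π·24²/4 = 452.4 mm²; f_rv = 835 × 1000 / (8 × 452.4) = 230.7 MPa.
F'_nt = 1.3 F_nt − (F_nt / φF_nv) f_rv = 1.3·620 − (620/(0.75·372))·230.7 = 293.3 MPa, capped at F_nt → F'_nt = 293.3 MPa.
R_n = F'_nt · A_b · n = 293.3 × 452.4 × 8 / 1000 = 1061 kN.
Design strength φR_n = 0.75 × 1061 = 796 kN.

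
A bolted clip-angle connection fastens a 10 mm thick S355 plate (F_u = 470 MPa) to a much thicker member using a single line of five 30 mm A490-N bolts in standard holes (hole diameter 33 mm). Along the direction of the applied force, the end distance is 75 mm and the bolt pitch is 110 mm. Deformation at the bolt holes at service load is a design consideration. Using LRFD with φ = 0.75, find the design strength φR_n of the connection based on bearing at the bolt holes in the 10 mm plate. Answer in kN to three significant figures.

1260 kN

Per bolt r_n = 1.2 l_c t F_u ≤ 2.4 d t F_u; upper limit = 2.4 × 30 × 10 × 470 / 1000 = 338.4 kN.
Edge bolt: l_c = 75 − 33/2 = 58.5 mm → 1.2 × 58.5 × 10 × 470 / 1000 = 329.9 → r_n = 329.9 kN.
Interior bolts: l_c = 110 − 33 = 77 mm → 1.2 × 77 × 10 × 470 / 1000 = 434.3 → r_n = 338.4 kN.
R_n = 1 × 329.9 + 4 × 338.4 = 1684 kN.
Design strength φR_n = 0.75 × 1684 = 1260 kN.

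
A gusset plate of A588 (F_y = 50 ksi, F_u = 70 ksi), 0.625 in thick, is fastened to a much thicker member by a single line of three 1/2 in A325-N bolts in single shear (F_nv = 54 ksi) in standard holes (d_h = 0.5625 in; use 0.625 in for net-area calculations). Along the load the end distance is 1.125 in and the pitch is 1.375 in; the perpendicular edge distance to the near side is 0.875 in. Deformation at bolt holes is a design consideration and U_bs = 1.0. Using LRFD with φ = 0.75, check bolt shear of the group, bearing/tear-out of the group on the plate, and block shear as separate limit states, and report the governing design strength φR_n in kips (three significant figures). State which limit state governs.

Bolt shear: A_b = π·0.5²/4 = 0.1963 in²; R_n = 54 × 0.1963 × 3 × 1 = 31.81 kips → 0.75 × 31.81 = 23.9 kips.
Bearing: edge l_c = 0.8438, r_n = 44.3 kips; interior l_c = 0.8125, r_n = 42.66 kips; R_n = 44.3 + 2·42.66 = 129.6 kips → 97.2 kips.
Block shear: A_gv = 2.422, A_nv = 1.445, A_nt = 0.3516 in²; R_n = min(0.6F_uA_nv, 0.6F_yA_gv) + U_bs·F_u·A_nt = 85.31 kips → 64 kips.
Bolt shear governs: 23.9 kips.

23.9 kips (bolt shear governs)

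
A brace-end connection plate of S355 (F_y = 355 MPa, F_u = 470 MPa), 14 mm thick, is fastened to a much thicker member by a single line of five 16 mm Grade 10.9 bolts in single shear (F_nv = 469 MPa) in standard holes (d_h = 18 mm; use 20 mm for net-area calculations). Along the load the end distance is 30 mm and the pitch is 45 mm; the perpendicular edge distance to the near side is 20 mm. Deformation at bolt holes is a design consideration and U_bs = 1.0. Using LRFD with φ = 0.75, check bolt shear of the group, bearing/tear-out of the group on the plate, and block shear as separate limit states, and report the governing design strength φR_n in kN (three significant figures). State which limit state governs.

354 kN (bolt shear governs)

Bolt shear: A_b = π·16²/4 = 201.1 mm²; R_n = 469 × 201.1 × 5 × 1 / 1000 = 471.5 kN → 0.75 × 471.5 = 354 kN.
Bearing: edge l_c = 21, r_n = 165.8 kN; interior l_c = 27, r_n = 213.2 kN; R_n = 165.8 + 4·213.2 = 1019 kN → 764 kN.
Block shear: A_gv = 2940, A_nv = 1680, A_nt = 140 mm²; R_n = min(0.6F_uA_nv, 0.6F_yA_gv) + U_bs·F_u·A_nt = 539.6 kN → 405 kN.
Bolt shear governs: 354 kN.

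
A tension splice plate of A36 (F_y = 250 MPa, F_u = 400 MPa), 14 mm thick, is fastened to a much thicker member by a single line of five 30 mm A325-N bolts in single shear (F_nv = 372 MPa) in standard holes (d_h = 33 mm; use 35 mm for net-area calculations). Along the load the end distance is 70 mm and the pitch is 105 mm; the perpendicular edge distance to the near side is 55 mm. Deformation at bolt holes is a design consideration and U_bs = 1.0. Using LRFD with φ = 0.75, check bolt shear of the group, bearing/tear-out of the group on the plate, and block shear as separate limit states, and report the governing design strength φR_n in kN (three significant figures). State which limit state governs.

Bolt shear: A_b = π·30²/4 = 706.9 mm²; R_n = 372 × 706.9 × 5 × 1 / 1000 = 1315 kN → 0.75 × 1315 = 986 kN.
Bearing: edge l_c = 53.5, r_n = 359.5 kN; interior l_c = 72, r_n = 403.2 kN; R_n = 359.5 + 4·403.2 = 1972 kN → 1480 kN.
Block shear: A_gv = 6860, A_nv = 4655, A_nt = 525 mm²; R_n = min(0.6F_uA_nv, 0.6F_yA_gv) + U_bs·F_u·A_nt = 1239 kN → 929 kN.
Block shear governs: 929 kN.

929 kN (block shear governs)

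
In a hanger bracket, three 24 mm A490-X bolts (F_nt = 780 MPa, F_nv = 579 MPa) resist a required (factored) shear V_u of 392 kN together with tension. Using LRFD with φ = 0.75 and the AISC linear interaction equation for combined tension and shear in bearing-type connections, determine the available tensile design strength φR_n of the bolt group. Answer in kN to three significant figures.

A_b = π·24²/4 = 452.4 mm²; f_rv = 392 × 1000 / (3 × 452.4) = 288.8 MPa.
F'_nt = 1.3 F_nt − (F_nt / φF_nv) f_rv = 1.3·780 − (780/(0.75·579))·288.8 = 495.2 MPa, capped at F_nt → F'_nt = 495.2 MPa.
R_n = F'_nt · A_b · n = 495.2 × 452.4 × 3 / 1000 = 672.1 kN.
Design strength φR_n = 0.75 × 672.1 = 504 kN.

504 kN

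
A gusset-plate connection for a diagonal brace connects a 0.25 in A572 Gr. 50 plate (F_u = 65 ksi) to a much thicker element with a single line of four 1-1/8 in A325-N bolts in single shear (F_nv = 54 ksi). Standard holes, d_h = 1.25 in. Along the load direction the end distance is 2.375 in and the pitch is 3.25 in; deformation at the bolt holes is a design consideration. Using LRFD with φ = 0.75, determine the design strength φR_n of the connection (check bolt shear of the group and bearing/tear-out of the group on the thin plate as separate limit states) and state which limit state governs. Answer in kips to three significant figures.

Bolt shear: A_b = π·1.125²/4 = 0.994 in²; R_n = 54 × 0.994 × 4 × 1 = 214.7 kips → 0.75 × 214.7 = 161 kips.
Bearing (1.2 l_c t F_u ≤ 2.4 d t F_u): upper limit = 2.4·1.125·0.25·65 = 43.87 kips.
  Edge l_c = 2.375 − 1.25/2 = 1.75 → r_n = 34.12 kips; interior l_c = 3.25 − 1.25 = 2 → r_n = 39 kips.
  R_n,bearing = 1·34.12 + 3·39 = 151.1 kips → 0.75 × 151.1 = 113 kips.
Bearing governs: 113 kips.

113 kips (bearing governs)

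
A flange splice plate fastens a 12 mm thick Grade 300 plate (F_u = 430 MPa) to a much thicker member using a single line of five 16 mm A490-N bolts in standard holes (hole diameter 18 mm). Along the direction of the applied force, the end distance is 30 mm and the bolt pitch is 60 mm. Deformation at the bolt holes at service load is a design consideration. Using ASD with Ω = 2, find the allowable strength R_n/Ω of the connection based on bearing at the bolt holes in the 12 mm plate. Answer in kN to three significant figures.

Per bolt r_n = 1.2 l_c t F_u ≤ 2.4 d t F_u; upper limit = 2.4 × 16 × 12 × 430 / 1000 = 198.1 kN.
Edge bolt: l_c = 30 − 18/2 = 21 mm → 1.2 × 21 × 12 × 430 / 1000 = 130 → r_n = 130 kN.
Interior bolts: l_c = 60 − 18 = 42 mm → 1.2 × 42 × 12 × 430 / 1000 = 260.1 → r_n = 198.1 kN.
R_n = 1 × 130 + 4 × 198.1 = 922.6 kN.
Allowable strength R_n/Ω = 922.6 / 2 = 461 kN.

461 kN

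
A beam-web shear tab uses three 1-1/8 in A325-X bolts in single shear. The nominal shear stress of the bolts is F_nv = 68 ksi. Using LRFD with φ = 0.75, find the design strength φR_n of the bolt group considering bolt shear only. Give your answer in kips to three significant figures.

152 kips

A_b = π × 1.125² / 4 = 0.994 in².
R_n = F_nv · A_b · n · n_s = 68 × 0.994 × 3 × 1 = 202.8 kips.
Design strength φR_n = 0.75 × 202.8 = 152 kips.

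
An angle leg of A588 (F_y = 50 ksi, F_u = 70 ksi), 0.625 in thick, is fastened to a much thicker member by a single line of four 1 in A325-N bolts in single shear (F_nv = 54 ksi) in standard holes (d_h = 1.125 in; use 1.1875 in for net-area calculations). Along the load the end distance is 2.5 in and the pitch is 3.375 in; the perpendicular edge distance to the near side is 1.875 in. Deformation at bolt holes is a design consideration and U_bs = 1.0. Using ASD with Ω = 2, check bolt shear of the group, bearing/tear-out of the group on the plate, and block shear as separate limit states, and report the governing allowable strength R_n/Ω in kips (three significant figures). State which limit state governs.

Bolt shear: A_b = π·1²/4 = 0.7854 in²; R_n = 54 × 0.7854 × 4 × 1 = 169.6 kips → 169.6 / 2 = 84.8 kips.
Bearing: edge l_c = 1.938, r_n = 101.7 kips; interior l_c = 2.25, r_n = 105 kips; R_n = 101.7 + 3·105 = 416.7 kips → 208 kips.
Block shear: A_gv = 7.891, A_nv = 5.293, A_nt = 0.8008 in²; R_n = min(0.6F_uA_nv, 0.6F_yA_gv) + U_bs·F_u·A_nt = 278.4 kips → 139 kips.
Bolt shear governs: 84.8 kips.

84.8 kips (bolt shear governs)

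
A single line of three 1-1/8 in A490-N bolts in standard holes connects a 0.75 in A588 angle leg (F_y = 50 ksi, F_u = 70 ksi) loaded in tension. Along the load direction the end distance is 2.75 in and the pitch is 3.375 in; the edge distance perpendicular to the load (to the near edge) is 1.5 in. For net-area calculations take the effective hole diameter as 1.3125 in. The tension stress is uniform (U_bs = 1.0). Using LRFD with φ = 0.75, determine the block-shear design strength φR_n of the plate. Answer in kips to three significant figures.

Shear plane L_v = 2.75 + 2·3.375 = 9.5 in; A_gv = 9.5 × 0.75 = 7.125 in².
A_nv = (9.5 − 2.5·1.3125) × 0.75 = 4.664 in².
A_nt = (1.5 − 0.5·1.3125) × 0.75 = 0.6328 in².
0.6 F_u A_nv = 195.9 kips; 0.6 F_y A_gv = 213.8 kips → shear rupture governs the shear term.
R_n = 195.9 + 1.0 × 70 × 0.6328 = 240.2 kips.
Design strength φR_n = 0.75 × 240.2 = 180 kips.

180 kips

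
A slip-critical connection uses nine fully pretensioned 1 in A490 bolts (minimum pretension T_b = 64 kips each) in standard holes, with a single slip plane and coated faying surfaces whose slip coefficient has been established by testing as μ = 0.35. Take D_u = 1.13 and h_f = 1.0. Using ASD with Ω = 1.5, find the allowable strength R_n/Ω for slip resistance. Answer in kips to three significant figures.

R_n = μ · D_u · h_f · T_b · n_s · n_b = 0.35 × 1.13 × 1.0 × 64 × 1 × 9 = 227.8 kips.
Allowable strength R_n/Ω = 227.8 / 1.5 = 152 kips.

152 kips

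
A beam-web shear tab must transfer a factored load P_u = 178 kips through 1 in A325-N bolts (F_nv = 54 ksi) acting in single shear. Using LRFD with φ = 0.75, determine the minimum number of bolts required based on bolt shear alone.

A_b = π·1²/4 = 0.7854 in².
Per-bolt design strength φR_n = 0.75 × 54 × 0.7854 × 1 = 31.81 kips.
n ≥ 178 / 31.81 = 5.596 → use 6 bolts.

6 bolts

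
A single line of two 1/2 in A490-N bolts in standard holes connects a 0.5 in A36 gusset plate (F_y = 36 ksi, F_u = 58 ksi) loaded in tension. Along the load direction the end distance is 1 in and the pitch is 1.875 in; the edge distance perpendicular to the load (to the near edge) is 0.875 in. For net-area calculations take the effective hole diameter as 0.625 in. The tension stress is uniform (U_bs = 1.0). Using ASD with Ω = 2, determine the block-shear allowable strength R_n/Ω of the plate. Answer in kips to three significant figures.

Shear plane L_v = 1 + 1·1.875 = 2.875 in; A_gv = 2.875 × 0.5 = 1.438 in².
A_nv = (2.875 − 1.5·0.625) × 0.5 = 0.9688 in².
A_nt = (0.875 − 0.5·0.625) × 0.5 = 0.2812 in².
0.6 F_u A_nv = 33.71 kips; 0.6 F_y A_gv = 31.05 kips → shear yielding governs the shear term.
R_n = 31.05 + 1.0 × 58 × 0.2812 = 47.36 kips.
Allowable strength R_n/Ω = 47.36 / 2 = 23.7 kips.

23.7 kips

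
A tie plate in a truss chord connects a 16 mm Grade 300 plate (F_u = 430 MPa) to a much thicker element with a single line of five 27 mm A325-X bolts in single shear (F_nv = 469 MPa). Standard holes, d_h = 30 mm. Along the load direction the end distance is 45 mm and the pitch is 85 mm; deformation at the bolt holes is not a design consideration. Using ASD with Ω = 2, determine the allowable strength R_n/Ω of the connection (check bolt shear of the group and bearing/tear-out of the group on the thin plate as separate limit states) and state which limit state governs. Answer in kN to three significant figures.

Bolt shear: A_b = π·27²/4 = 572.6 mm²; R_n = 469 × 572.6 × 5 × 1 / 1000 = 1343 kN → 1343 / 2 = 671 kN.
Bearing (1.5 l_c t F_u ≤ 3.0 d t F_u): upper limit = 3.0·27·16·430 / 1000 = 557.3 kN.
  Edge l_c = 45 − 30/2 = 30 → r_n = 309.6 kN; interior l_c = 85 − 30 = 55 → r_n = 557.3 kN.
  R_n,bearing = 1·309.6 + 4·557.3 = 2539 kN → 2539 / 2 = 1270 kN.
Bolt shear governs: 671 kN.

671 kN (bolt shear governs)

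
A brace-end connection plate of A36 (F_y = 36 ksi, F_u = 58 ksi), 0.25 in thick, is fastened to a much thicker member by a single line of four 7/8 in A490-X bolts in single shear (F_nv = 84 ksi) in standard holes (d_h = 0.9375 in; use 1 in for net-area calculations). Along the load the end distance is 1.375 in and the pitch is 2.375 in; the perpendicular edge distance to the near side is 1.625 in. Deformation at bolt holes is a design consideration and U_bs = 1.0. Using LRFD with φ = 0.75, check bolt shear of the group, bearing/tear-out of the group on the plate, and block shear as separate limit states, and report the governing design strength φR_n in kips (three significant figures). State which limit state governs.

Bolt shear: A_b = π·0.875²/4 = 0.6013 in²; R_n = 84 × 0.6013 × 4 × 1 = 202 kips → 0.75 × 202 = 152 kips.
Bearing: edge l_c = 0.9062, r_n = 15.77 kips; interior l_c = 1.438, r_n = 25.01 kips; R_n = 15.77 + 3·25.01 = 90.81 kips → 68.1 kips.
Block shear: A_gv = 2.125, A_nv = 1.25, A_nt = 0.2812 in²; R_n = min(0.6F_uA_nv, 0.6F_yA_gv) + U_bs·F_u·A_nt = 59.81 kips → 44.9 kips.
Block shear governs: 44.9 kips.

44.9 kips (block shear governs)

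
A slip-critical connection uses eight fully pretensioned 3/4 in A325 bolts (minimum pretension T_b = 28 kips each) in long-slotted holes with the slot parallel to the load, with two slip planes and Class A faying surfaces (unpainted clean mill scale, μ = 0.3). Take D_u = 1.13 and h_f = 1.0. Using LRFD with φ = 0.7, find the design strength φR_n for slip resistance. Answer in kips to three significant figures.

R_n = μ · D_u · h_f · T_b · n_s · n_b = 0.3 × 1.13 × 1.0 × 28 × 2 × 8 = 151.9 kips.
Design strength φR_n = 0.7 × 151.9 = 106 kips.

106 kips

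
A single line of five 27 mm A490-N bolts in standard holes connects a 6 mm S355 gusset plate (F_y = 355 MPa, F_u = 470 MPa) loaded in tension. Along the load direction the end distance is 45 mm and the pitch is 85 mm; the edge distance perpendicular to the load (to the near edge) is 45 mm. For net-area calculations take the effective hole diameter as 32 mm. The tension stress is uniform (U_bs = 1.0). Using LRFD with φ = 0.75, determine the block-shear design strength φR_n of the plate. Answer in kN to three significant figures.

Shear plane L_v = 45 + 4·85 = 385 mm; A_gv = 385 × 6 = 2310 mm².
A_nv = (385 − 4.5·32) × 6 = 1446 mm².
A_nt = (45 − 0.5·32) × 6 = 174 mm².
0.6 F_u A_nv = 407.8 kN; 0.6 F_y A_gv = 492 kN → shear rupture governs the shear term.
R_n = 407.8 + 1.0 × 470 × 174 / 1000 = 489.6 kN.
Design strength φR_n = 0.75 × 489.6 = 367 kN.

367 kN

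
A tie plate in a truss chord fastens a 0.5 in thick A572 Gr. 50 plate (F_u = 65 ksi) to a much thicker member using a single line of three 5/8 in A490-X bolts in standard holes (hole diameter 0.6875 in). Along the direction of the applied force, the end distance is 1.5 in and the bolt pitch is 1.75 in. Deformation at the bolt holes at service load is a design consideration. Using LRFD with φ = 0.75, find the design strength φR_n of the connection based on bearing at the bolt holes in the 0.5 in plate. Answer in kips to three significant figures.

Per bolt r_n = 1.2 l_c t F_u ≤ 2.4 d t F_u; upper limit = 2.4 × 0.625 × 0.5 × 65 = 48.75 kips.
Edge bolt: l_c = 1.5 − 0.6875/2 = 1.156 in → 1.2 × 1.156 × 0.5 × 65 = 45.09 → r_n = 45.09 kips.
Interior bolts: l_c = 1.75 − 0.6875 = 1.062 in → 1.2 × 1.062 × 0.5 × 65 = 41.44 → r_n = 41.44 kips.
R_n = 1 × 45.09 + 2 × 41.44 = 128 kips.
Design strength φR_n = 0.75 × 128 = 96 kips.

96 kips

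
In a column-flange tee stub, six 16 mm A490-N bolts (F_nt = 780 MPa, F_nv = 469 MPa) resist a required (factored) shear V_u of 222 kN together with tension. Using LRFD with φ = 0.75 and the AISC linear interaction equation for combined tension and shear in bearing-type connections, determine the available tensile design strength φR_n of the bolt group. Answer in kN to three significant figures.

548 kN

A_b = π·16²/4 = 201.1 mm²; f_rv = 222 × 1000 / (6 × 201.1) = 184 MPa.
F'_nt = 1.3 F_nt − (F_nt / φF_nv) f_rv = 1.3·780 − (780/(0.75·469))·184 = 605.9 MPa, capped at F_nt → F'_nt = 605.9 MPa.
R_n = F'_nt · A_b · n = 605.9 × 201.1 × 6 / 1000 = 731 kN.
Design strength φR_n = 0.75 × 731 = 548 kN.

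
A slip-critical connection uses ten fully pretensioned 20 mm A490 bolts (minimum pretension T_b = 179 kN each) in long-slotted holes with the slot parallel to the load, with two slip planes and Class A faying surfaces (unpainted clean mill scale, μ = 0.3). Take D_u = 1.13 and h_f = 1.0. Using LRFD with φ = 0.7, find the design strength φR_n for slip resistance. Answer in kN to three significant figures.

850 kN

R_n = μ · D_u · h_f · T_b · n_s · n_b = 0.3 × 1.13 × 1.0 × 179 × 2 × 10 = 1214 kN.
Design strength φR_n = 0.7 × 1214 = 850 kN.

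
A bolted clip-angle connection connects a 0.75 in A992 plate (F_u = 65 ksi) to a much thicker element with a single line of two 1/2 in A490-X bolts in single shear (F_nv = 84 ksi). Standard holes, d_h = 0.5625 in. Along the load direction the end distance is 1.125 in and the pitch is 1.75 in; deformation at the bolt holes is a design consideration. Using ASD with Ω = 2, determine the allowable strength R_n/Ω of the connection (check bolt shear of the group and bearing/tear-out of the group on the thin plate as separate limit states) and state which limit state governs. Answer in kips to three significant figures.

Bolt shear: A_b = π·0.5²/4 = 0.1963 in²; R_n = 84 × 0.1963 × 2 × 1 = 32.99 kips → 32.99 / 2 = 16.5 kips.
Bearing (1.2 l_c t F_u ≤ 2.4 d t F_u): upper limit = 2.4·0.5·0.75·65 = 58.5 kips.
  Edge l_c = 1.125 − 0.5625/2 = 0.8438 → r_n = 49.36 kips; interior l_c = 1.75 − 0.5625 = 1.188 → r_n = 58.5 kips.
  R_n,bearing = 1·49.36 + 1·58.5 = 107.9 kips → 107.9 / 2 = 53.9 kips.
Bolt shear governs: 16.5 kips.

16.5 kips (bolt shear governs)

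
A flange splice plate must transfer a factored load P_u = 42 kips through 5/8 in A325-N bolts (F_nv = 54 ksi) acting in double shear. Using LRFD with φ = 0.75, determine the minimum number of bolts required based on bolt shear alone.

2 bolts

A_b = π·0.625²/4 = 0.3068 in².
Per-bolt design strength φR_n = 0.75 × 54 × 0.3068 × 2 = 24.85 kips.
n ≥ 42 / 24.85 = 1.69 → use 2 bolts.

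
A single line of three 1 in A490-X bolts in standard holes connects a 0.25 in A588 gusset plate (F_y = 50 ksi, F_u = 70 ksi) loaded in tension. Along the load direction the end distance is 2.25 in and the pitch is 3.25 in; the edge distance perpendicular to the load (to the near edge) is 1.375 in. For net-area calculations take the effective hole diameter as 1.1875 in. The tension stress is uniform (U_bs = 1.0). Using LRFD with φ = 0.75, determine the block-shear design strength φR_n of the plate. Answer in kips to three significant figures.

55.8 kips

Shear plane L_v = 2.25 + 2·3.25 = 8.75 in; A_gv = 8.75 × 0.25 = 2.188 in².
A_nv = (8.75 − 2.5·1.1875) × 0.25 = 1.445 in².
A_nt = (1.375 − 0.5·1.1875) × 0.25 = 0.1953 in².
0.6 F_u A_nv = 60.7 kips; 0.6 F_y A_gv = 65.62 kips → shear rupture governs the shear term.
R_n = 60.7 + 1.0 × 70 × 0.1953 = 74.38 kips.
Design strength φR_n = 0.75 × 74.38 = 55.8 kips.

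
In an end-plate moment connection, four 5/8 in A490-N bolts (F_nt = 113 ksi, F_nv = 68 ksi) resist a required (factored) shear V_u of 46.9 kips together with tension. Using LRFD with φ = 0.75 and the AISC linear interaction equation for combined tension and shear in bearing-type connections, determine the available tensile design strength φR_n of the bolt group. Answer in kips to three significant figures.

57.3 kips

A_b = π·0.625²/4 = 0.3068 in²; f_rv = 46.9 / (4 × 0.3068) = 38.22 ksi.
F'_nt = 1.3 F_nt − (F_nt / φF_nv) f_rv = 1.3·113 − (113/(0.75·68))·38.22 = 62.22 ksi, capped at F_nt → F'_nt = 62.22 ksi.
R_n = F'_nt · A_b · n = 62.22 × 0.3068 × 4 = 76.36 kips.
Design strength φR_n = 0.75 × 76.36 = 57.3 kips.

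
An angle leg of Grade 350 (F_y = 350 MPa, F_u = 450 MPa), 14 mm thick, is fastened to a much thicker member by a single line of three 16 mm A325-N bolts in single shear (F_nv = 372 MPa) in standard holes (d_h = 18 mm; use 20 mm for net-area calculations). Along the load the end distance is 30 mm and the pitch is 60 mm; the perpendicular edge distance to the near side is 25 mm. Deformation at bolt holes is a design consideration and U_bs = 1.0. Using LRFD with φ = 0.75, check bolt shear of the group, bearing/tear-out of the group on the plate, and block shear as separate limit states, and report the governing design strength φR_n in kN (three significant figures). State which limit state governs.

168 kN (bolt shear governs)

Bolt shear: A_b = π·16²/4 = 201.1 mm²; R_n = 372 × 201.1 × 3 × 1 / 1000 = 224.4 kN → 0.75 × 224.4 = 168 kN.
Bearing: edge l_c = 21, r_n = 158.8 kN; interior l_c = 42, r_n = 241.9 kN; R_n = 158.8 + 2·241.9 = 642.6 kN → 482 kN.
Block shear: A_gv = 2100, A_nv = 1400, A_nt = 210 mm²; R_n = min(0.6F_uA_nv, 0.6F_yA_gv) + U_bs·F_u·A_nt = 472.5 kN → 354 kN.
Bolt shear governs: 168 kN.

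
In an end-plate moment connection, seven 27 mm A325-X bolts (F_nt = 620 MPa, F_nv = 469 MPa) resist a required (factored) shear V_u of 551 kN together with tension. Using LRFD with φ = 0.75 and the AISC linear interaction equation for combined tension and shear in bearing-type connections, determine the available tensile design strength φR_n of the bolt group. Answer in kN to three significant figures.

1690 kN

A_b = π·27²/4 = 572.6 mm²; f_rv = 551 × 1000 / (7 × 572.6) = 137.5 MPa.
F'_nt = 1.3 F_nt − (F_nt / φF_nv) f_rv = 1.3·620 − (620/(0.75·469))·137.5 = 563.7 MPa, capped at F_nt → F'_nt = 563.7 MPa.
R_n = F'_nt · A_b · n = 563.7 × 572.6 × 7 / 1000 = 2259 kN.
Design strength φR_n = 0.75 × 2259 = 1690 kN.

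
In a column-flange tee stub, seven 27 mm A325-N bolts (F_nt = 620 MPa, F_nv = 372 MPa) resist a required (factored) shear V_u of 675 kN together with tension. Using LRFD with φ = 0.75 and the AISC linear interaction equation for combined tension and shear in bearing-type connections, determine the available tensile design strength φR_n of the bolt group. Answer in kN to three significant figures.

1300 kN

A_b = π·27²/4 = 572.6 mm²; f_rv = 675 × 1000 / (7 × 572.6) = 168.4 MPa.
F'_nt = 1.3 F_nt − (F_nt / φF_nv) f_rv = 1.3·620 − (620/(0.75·372))·168.4 = 431.7 MPa, capped at F_nt → F'_nt = 431.7 MPa.
R_n = F'_nt · A_b · n = 431.7 × 572.6 × 7 / 1000 = 1730 kN.
Design strength φR_n = 0.75 × 1730 = 1300 kN.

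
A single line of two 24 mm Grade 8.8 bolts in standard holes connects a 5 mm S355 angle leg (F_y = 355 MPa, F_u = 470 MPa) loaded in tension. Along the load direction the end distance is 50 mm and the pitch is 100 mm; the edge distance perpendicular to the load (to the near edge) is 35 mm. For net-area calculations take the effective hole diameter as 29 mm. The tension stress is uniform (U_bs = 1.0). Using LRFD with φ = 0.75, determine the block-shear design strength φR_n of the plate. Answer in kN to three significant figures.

149 kN

Shear plane L_v = 50 + 1·100 = 150 mm; A_gv = 150 × 5 = 750 mm².
A_nv = (150 − 1.5·29) × 5 = 532.5 mm².
A_nt = (35 − 0.5·29) × 5 = 102.5 mm².
0.6 F_u A_nv = 150.2 kN; 0.6 F_y A_gv = 159.8 kN → shear rupture governs the shear term.
R_n = 150.2 + 1.0 × 470 × 102.5 / 1000 = 198.3 kN.
Design strength φR_n = 0.75 × 198.3 = 149 kN.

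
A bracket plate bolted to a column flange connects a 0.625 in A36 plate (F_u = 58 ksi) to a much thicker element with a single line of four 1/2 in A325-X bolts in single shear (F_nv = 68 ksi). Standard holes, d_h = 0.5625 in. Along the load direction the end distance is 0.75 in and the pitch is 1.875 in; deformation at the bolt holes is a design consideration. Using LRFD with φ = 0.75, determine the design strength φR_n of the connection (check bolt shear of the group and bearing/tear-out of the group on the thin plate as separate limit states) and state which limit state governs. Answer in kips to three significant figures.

40.1 kips (bolt shear governs)

Bolt shear: A_b = π·0.5²/4 = 0.1963 in²; R_n = 68 × 0.1963 × 4 × 1 = 53.41 kips → 0.75 × 53.41 = 40.1 kips.
Bearing (1.2 l_c t F_u ≤ 2.4 d t F_u): upper limit = 2.4·0.5·0.625·58 = 43.5 kips.
  Edge l_c = 0.75 − 0.5625/2 = 0.4688 → r_n = 20.39 kips; interior l_c = 1.875 − 0.5625 = 1.312 → r_n = 43.5 kips.
  R_n,bearing = 1·20.39 + 3·43.5 = 150.9 kips → 0.75 × 150.9 = 113 kips.
Bolt shear governs: 40.1 kips.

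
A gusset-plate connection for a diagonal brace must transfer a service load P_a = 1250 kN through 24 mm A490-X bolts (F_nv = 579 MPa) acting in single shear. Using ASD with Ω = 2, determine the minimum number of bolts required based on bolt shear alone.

A_b = π·24²/4 = 452.4 mm².
Per-bolt allowable strength R_n/Ω = 579 × 452.4 × 1 / 1000 / 2 = 131 kN.
n ≥ 1250 / 131 = 9.544 → use 10 bolts.

10 bolts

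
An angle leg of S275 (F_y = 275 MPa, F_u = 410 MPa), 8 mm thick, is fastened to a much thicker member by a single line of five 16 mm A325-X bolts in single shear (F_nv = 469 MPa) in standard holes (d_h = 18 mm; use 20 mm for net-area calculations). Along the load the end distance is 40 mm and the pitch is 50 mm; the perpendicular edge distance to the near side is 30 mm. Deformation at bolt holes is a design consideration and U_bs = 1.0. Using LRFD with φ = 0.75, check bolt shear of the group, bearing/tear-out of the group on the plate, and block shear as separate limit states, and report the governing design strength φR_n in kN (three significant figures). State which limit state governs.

271 kN (block shear governs)

Bolt shear: A_b = π·16²/4 = 201.1 mm²; R_n = 469 × 201.1 × 5 × 1 / 1000 = 471.5 kN → 0.75 × 471.5 = 354 kN.
Bearing: edge l_c = 31, r_n = 122 kN; interior l_c = 32, r_n = 126 kN; R_n = 122 + 4·126 = 625.8 kN → 469 kN.
Block shear: A_gv = 1920, A_nv = 1200, A_nt = 160 mm²; R_n = min(0.6F_uA_nv, 0.6F_yA_gv) + U_bs·F_u·A_nt = 360.8 kN → 271 kN.
Block shear governs: 271 kN.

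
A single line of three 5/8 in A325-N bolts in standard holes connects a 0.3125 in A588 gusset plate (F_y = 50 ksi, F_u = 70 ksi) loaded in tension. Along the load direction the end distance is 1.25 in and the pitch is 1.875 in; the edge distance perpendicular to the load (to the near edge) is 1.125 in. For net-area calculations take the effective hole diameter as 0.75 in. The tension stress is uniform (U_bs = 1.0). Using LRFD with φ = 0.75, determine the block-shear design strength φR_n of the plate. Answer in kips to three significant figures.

Shear plane L_v = 1.25 + 2·1.875 = 5 in; A_gv = 5 × 0.3125 = 1.562 in².
A_nv = (5 − 2.5·0.75) × 0.3125 = 0.9766 in².
A_nt = (1.125 − 0.5·0.75) × 0.3125 = 0.2344 in².
0.6 F_u A_nv = 41.02 kips; 0.6 F_y A_gv = 46.88 kips → shear rupture governs the shear term.
R_n = 41.02 + 1.0 × 70 × 0.2344 = 57.42 kips.
Design strength φR_n = 0.75 × 57.42 = 43.1 kips.

43.1 kips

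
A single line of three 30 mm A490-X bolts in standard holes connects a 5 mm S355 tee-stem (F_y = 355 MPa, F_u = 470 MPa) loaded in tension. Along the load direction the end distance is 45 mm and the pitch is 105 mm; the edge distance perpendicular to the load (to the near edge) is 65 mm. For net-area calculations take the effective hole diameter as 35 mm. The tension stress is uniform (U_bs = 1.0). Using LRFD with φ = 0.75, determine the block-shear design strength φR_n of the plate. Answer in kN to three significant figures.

261 kN

Shear plane L_v = 45 + 2·105 = 255 mm; A_gv = 255 × 5 = 1275 mm².
A_nv = (255 − 2.5·35) × 5 = 837.5 mm².
A_nt = (65 − 0.5·35) × 5 = 237.5 mm².
0.6 F_u A_nv = 236.2 kN; 0.6 F_y A_gv = 271.6 kN → shear rupture governs the shear term.
R_n = 236.2 + 1.0 × 470 × 237.5 / 1000 = 347.8 kN.
Design strength φR_n = 0.75 × 347.8 = 261 kN.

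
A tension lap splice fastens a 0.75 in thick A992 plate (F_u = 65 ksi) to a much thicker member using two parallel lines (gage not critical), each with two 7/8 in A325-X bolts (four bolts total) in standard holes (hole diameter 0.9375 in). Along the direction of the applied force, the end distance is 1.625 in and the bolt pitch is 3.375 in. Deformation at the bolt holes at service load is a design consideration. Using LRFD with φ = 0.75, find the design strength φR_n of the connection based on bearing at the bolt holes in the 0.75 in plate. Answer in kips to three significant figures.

255 kips

Per bolt r_n = 1.2 l_c t F_u ≤ 2.4 d t F_u; upper limit = 2.4 × 0.875 × 0.75 × 65 = 102.4 kips.
Edge bolt: l_c = 1.625 − 0.9375/2 = 1.156 in → 1.2 × 1.156 × 0.75 × 65 = 67.64 → r_n = 67.64 kips.
Interior bolts: l_c = 3.375 − 0.9375 = 2.438 in → 1.2 × 2.438 × 0.75 × 65 = 142.6 → r_n = 102.4 kips.
R_n = 2 × 67.64 + 2 × 102.4 = 340 kips.
Design strength φR_n = 0.75 × 340 = 255 kips.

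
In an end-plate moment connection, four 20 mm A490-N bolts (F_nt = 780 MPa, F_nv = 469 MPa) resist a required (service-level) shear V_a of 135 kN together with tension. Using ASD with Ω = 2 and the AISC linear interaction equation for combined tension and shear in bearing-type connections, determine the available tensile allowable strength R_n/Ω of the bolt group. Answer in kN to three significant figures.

A_b = π·20²/4 = 314.2 mm²; f_rv = 135 × 1000 / (4 × 314.2) = 107.4 MPa.
F'_nt = 1.3 F_nt − (Ω F_nt / F_nv) f_rv = 1.3·780 − (2·780/469)·107.4 = 656.7 MPa, capped at F_nt → F'_nt = 656.7 MPa.
R_n = F'_nt · A_b · n = 656.7 × 314.2 × 4 / 1000 = 825.2 kN.
Allowable strength R_n/Ω = 825.2 / 2 = 413 kN.

413 kN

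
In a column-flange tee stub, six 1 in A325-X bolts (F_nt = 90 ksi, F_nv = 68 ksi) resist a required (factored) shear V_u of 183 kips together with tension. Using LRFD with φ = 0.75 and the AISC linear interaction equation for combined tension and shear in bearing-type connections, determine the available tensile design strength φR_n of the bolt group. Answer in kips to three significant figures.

A_b = π·1²/4 = 0.7854 in²; f_rv = 183 / (6 × 0.7854) = 38.83 ksi.
F'_nt = 1.3 F_nt − (F_nt / φF_nv) f_rv = 1.3·90 − (90/(0.75·68))·38.83 = 48.47 ksi, capped at F_nt → F'_nt = 48.47 ksi.
R_n = F'_nt · A_b · n = 48.47 × 0.7854 × 6 = 228.4 kips.
Design strength φR_n = 0.75 × 228.4 = 171 kips.

171 kips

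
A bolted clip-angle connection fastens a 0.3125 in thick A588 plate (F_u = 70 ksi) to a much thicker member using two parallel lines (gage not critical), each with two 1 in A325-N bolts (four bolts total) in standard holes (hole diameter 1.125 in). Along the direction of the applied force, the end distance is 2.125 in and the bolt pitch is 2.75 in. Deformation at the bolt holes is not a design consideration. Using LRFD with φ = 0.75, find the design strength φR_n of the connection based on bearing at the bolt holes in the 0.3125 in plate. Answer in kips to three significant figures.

157 kips

Per bolt r_n = 1.5 l_c t F_u ≤ 3.0 d t F_u; upper limit = 3.0 × 1 × 0.3125 × 70 = 65.62 kips.
Edge bolt: l_c = 2.125 − 1.125/2 = 1.562 in → 1.5 × 1.562 × 0.3125 × 70 = 51.27 → r_n = 51.27 kips.
Interior bolts: l_c = 2.75 − 1.125 = 1.625 in → 1.5 × 1.625 × 0.3125 × 70 = 53.32 → r_n = 53.32 kips.
R_n = 2 × 51.27 + 2 × 53.32 = 209.2 kips.
Design strength φR_n = 0.75 × 209.2 = 157 kips.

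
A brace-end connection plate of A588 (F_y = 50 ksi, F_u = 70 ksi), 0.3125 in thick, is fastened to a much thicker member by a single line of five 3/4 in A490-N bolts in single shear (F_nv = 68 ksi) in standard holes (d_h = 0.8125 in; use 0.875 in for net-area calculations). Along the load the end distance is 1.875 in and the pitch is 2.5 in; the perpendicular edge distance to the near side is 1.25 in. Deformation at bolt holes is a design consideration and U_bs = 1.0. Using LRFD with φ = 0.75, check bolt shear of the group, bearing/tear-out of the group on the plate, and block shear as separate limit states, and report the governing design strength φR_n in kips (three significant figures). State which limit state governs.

91.5 kips (block shear governs)

Bolt shear: A_b = π·0.75²/4 = 0.4418 in²; R_n = 68 × 0.4418 × 5 × 1 = 150.2 kips → 0.75 × 150.2 = 113 kips.
Bearing: edge l_c = 1.469, r_n = 38.55 kips; interior l_c = 1.688, r_n = 39.38 kips; R_n = 38.55 + 4·39.38 = 196.1 kips → 147 kips.
Block shear: A_gv = 3.711, A_nv = 2.48, A_nt = 0.2539 in²; R_n = min(0.6F_uA_nv, 0.6F_yA_gv) + U_bs·F_u·A_nt = 122 kips → 91.5 kips.
Block shear governs: 91.5 kips.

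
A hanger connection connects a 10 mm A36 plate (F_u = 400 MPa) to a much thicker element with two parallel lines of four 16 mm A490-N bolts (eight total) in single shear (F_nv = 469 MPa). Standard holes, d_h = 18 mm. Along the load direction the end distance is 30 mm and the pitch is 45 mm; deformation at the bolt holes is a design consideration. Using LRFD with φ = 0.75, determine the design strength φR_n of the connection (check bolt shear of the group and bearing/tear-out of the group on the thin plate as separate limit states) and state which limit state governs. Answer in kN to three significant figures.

Bolt shear: A_b = π·16²/4 = 201.1 mm²; R_n = 469 × 201.1 × 8 × 1 / 1000 = 754.4 kN → 0.75 × 754.4 = 566 kN.
Bearing (1.2 l_c t F_u ≤ 2.4 d t F_u): upper limit = 2.4·16·10·400 / 1000 = 153.6 kN.
  Edge l_c = 30 − 18/2 = 21 → r_n = 100.8 kN; interior l_c = 45 − 18 = 27 → r_n = 129.6 kN.
  R_n,bearing = 2·100.8 + 6·129.6 = 979.2 kN → 0.75 × 979.2 = 734 kN.
Bolt shear governs: 566 kN.

566 kN (bolt shear governs)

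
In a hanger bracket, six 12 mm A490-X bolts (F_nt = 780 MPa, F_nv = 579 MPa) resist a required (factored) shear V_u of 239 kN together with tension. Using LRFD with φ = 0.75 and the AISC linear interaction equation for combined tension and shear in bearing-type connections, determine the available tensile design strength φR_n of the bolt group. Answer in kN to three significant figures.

A_b = π·12²/4 = 113.1 mm²; f_rv = 239 × 1000 / (6 × 113.1) = 352.2 MPa.
F'_nt = 1.3 F_nt − (F_nt / φF_nv) f_rv = 1.3·780 − (780/(0.75·579))·352.2 = 381.4 MPa, capped at F_nt → F'_nt = 381.4 MPa.
R_n = F'_nt · A_b · n = 381.4 × 113.1 × 6 / 1000 = 258.8 kN.
Design strength φR_n = 0.75 × 258.8 = 194 kN.

194 kN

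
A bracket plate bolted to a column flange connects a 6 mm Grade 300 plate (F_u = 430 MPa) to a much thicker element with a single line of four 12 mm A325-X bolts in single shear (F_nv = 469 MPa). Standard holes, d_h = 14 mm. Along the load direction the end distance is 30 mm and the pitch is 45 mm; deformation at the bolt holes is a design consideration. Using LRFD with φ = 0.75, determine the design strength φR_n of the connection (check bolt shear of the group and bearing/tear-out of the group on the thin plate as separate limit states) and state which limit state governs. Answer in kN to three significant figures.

Bolt shear: A_b = π·12²/4 = 113.1 mm²; R_n = 469 × 113.1 × 4 × 1 / 1000 = 212.2 kN → 0.75 × 212.2 = 159 kN.
Bearing (1.2 l_c t F_u ≤ 2.4 d t F_u): upper limit = 2.4·12·6·430 / 1000 = 74.3 kN.
  Edge l_c = 30 − 14/2 = 23 → r_n = 71.21 kN; interior l_c = 45 − 14 = 31 → r_n = 74.3 kN.
  R_n,bearing = 1·71.21 + 3·74.3 = 294.1 kN → 0.75 × 294.1 = 221 kN.
Bolt shear governs: 159 kN.

159 kN (bolt shear governs)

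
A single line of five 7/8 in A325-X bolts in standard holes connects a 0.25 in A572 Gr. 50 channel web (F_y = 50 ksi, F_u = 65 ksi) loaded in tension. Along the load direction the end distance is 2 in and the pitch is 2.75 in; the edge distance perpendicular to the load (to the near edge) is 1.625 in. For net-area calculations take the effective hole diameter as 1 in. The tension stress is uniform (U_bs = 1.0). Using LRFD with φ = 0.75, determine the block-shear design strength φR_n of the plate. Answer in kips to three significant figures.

Shear plane L_v = 2 + 4·2.75 = 13 in; A_gv = 13 × 0.25 = 3.25 in².
A_nv = (13 − 4.5·1) × 0.25 = 2.125 in².
A_nt = (1.625 − 0.5·1) × 0.25 = 0.2812 in².
0.6 F_u A_nv = 82.88 kips; 0.6 F_y A_gv = 97.5 kips → shear rupture governs the shear term.
R_n = 82.88 + 1.0 × 65 × 0.2812 = 101.2 kips.
Design strength φR_n = 0.75 × 101.2 = 75.9 kips.

75.9 kips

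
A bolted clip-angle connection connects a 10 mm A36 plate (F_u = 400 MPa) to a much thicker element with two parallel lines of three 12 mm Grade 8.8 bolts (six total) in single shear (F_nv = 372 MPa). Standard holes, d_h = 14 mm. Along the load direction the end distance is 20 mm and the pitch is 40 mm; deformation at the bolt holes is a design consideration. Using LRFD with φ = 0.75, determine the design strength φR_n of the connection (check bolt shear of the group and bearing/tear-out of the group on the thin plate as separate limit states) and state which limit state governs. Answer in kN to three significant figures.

189 kN (bolt shear governs)

Bolt shear: A_b = π·12²/4 = 113.1 mm²; R_n = 372 × 113.1 × 6 × 1 / 1000 = 252.4 kN → 0.75 × 252.4 = 189 kN.
Bearing (1.2 l_c t F_u ≤ 2.4 d t F_u): upper limit = 2.4·12·10·400 / 1000 = 115.2 kN.
  Edge l_c = 20 − 14/2 = 13 → r_n = 62.4 kN; interior l_c = 40 − 14 = 26 → r_n = 115.2 kN.
  R_n,bearing = 2·62.4 + 4·115.2 = 585.6 kN → 0.75 × 585.6 = 439 kN.
Bolt shear governs: 189 kN.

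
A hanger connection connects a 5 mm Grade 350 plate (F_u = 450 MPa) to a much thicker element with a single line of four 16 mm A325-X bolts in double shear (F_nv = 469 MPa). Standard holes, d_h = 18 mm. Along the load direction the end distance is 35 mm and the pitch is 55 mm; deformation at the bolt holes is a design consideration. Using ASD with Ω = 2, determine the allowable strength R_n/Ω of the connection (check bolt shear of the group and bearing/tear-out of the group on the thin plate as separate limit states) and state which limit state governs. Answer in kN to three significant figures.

Bolt shear: A_b = π·16²/4 = 201.1 mm²; R_n = 469 × 201.1 × 4 × 2 / 1000 = 754.4 kN → 754.4 / 2 = 377 kN.
Bearing (1.2 l_c t F_u ≤ 2.4 d t F_u): upper limit = 2.4·16·5·450 / 1000 = 86.4 kN.
  Edge l_c = 35 − 18/2 = 26 → r_n = 70.2 kN; interior l_c = 55 − 18 = 37 → r_n = 86.4 kN.
  R_n,bearing = 1·70.2 + 3·86.4 = 329.4 kN → 329.4 / 2 = 165 kN.
Bearing governs: 165 kN.

165 kN (bearing governs)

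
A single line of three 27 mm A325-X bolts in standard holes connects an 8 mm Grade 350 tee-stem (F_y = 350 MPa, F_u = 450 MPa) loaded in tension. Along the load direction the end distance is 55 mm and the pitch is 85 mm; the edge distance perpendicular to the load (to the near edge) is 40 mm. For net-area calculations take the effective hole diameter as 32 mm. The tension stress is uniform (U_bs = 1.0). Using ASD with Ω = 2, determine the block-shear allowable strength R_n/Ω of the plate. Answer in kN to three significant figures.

Shear plane L_v = 55 + 2·85 = 225 mm; A_gv = 225 × 8 = 1800 mm².
A_nv = (225 − 2.5·32) × 8 = 1160 mm².
A_nt = (40 − 0.5·32) × 8 = 192 mm².
0.6 F_u A_nv = 313.2 kN; 0.6 F_y A_gv = 378 kN → shear rupture governs the shear term.
R_n = 313.2 + 1.0 × 450 × 192 / 1000 = 399.6 kN.
Allowable strength R_n/Ω = 399.6 / 2 = 200 kN.

200 kN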